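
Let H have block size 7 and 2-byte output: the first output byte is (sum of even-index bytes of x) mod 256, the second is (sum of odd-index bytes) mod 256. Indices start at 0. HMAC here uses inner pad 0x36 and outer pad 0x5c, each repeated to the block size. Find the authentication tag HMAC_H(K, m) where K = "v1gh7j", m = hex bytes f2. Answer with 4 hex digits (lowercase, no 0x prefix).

df9f

Key "v1gh7j" = 76 31 67 68 37 6a is 6 bytes ≤ B = 7; zero-pad to 7 bytes: K' = 76 31 67 68 37 6a 00.
K' ⊕ ipad = 40 07 51 5e 01 5c 36.  K' ⊕ opad = 2a 6d 3b 34 6b 36 5c.
Inner input = (K'⊕ipad) ∥ m = 40 07 51 5e 01 5c 36 ∥ f2.
Inner hash: even-index sum = 200 mod 256 = 200; odd-index sum = 435 mod 256 = 179 → c8 b3.
Outer input = (K'⊕opad) ∥ inner = 2a 6d 3b 34 6b 36 5c ∥ c8 b3.
Outer hash (tag): even-index sum = 479 mod 256 = 223; odd-index sum = 415 mod 256 = 159 → df 9f.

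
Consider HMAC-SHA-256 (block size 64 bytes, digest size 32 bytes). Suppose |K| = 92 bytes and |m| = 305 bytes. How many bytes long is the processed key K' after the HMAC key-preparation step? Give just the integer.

Key is 92 > 64 bytes, so it is hashed to 32 bytes then zero-padded to 64: |K'| = 64.

64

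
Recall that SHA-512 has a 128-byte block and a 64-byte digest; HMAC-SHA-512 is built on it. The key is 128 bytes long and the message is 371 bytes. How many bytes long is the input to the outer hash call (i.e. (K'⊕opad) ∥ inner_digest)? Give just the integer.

192

Key is 128 ≤ 128 bytes, zero-padded: |K'| = 128.
Outer input = (K'⊕opad) ∥ H(inner) → 128 + 64 = 192 bytes.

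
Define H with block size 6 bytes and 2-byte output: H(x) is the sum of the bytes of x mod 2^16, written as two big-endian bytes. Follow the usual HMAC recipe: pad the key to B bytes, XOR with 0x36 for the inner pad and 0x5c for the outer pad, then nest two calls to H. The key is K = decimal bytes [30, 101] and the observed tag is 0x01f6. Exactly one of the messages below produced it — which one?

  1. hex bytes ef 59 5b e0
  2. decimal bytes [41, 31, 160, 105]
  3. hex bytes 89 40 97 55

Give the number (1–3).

3

Key decimal bytes [30, 101] = 1e 65 is 2 bytes ≤ B = 6; zero-pad to 6 bytes: K' = 1e 65 00 00 00 00.
K' ⊕ ipad = 28 53 36 36 36 36; K' ⊕ opad = 42 39 5c 5c 5c 5c.
m1: inner = H(28 53 36 36 36 36 ef 59 5b e0) = 03 d6; tag = H(42 39 5c 5c 5c 5c 03 d6) = 02c4
m2: inner = H(28 53 36 36 36 36 29 1f a0 69) = 02 a4; tag = H(42 39 5c 5c 5c 5c 02 a4) = 0291
m3: inner = H(28 53 36 36 36 36 89 40 97 55) = 03 08; tag = H(42 39 5c 5c 5c 5c 03 08) = 01f6 ← matches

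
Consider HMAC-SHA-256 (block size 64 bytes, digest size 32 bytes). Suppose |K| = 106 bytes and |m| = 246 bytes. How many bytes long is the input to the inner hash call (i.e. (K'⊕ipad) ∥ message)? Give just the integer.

Key is 106 > 64 bytes, so it is hashed to 32 bytes then zero-padded to 64: |K'| = 64.
Inner input = (K'⊕ipad) ∥ m → 64 + 246 = 310 bytes.

310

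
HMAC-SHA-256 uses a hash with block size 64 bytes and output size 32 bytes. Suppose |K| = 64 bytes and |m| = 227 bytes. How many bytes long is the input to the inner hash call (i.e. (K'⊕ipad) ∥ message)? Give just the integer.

Key is 64 ≤ 64 bytes, zero-padded: |K'| = 64.
Inner input = (K'⊕ipad) ∥ m → 64 + 227 = 291 bytes.

291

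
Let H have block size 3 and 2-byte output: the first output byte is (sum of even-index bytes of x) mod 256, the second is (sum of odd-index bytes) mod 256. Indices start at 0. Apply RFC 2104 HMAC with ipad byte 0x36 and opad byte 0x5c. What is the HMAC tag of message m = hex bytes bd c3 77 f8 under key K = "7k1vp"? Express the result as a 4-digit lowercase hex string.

eb9c

Key "7k1vp" = 37 6b 31 76 70 is 5 bytes > B = 3, so hash it first: H(key) = d8 e1, then zero-pad to 3 bytes: K' = d8 e1 00.
K' ⊕ ipad = ee d7 36.  K' ⊕ opad = 84 bd 5c.
Inner input = (K'⊕ipad) ∥ m = ee d7 36 ∥ bd c3 77 f8.
Inner hash: even-index sum = 735 mod 256 = 223; odd-index sum = 523 mod 256 = 11 → df 0b.
Outer input = (K'⊕opad) ∥ inner = 84 bd 5c ∥ df 0b.
Outer hash (tag): even-index sum = 235 mod 256 = 235; odd-index sum = 412 mod 256 = 156 → eb 9c.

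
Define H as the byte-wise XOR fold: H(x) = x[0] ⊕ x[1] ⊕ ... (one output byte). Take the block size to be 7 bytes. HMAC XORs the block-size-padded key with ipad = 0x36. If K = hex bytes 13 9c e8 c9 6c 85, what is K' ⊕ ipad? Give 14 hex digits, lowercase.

Key hex bytes 13 9c e8 c9 6c 85 is 6 bytes ≤ B = 7; zero-pad to 7 bytes: K' = 13 9c e8 c9 6c 85 00.
XOR each byte with 0x36: 13⊕36=25, 9c⊕36=aa, e8⊕36=de, c9⊕36=ff, 6c⊕36=5a, 85⊕36=b3, 00⊕36=36.

25aadeff5ab336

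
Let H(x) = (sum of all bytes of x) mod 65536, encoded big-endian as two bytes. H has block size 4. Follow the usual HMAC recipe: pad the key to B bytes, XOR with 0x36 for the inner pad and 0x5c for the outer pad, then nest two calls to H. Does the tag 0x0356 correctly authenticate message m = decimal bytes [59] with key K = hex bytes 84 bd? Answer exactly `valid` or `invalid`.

Key hex bytes 84 bd is 2 bytes ≤ B = 4; zero-pad to 4 bytes: K' = 84 bd 00 00.
K' ⊕ ipad = b2 8b 36 36; K' ⊕ opad = d8 e1 5c 5c.
Inner hash: sum = 178+139+54+54+59 = 484 → 01 e4.
Outer hash (recomputed tag): sum = 216+225+92+92+1+228 = 854 → 03 56.
Recomputed tag = 0356; claimed = 0356 → match.

valid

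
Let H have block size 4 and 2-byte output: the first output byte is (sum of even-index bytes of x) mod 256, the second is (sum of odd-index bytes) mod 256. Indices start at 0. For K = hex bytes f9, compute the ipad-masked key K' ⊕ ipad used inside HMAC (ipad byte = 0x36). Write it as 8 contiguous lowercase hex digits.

Key hex bytes f9 is 1 byte ≤ B = 4; zero-pad to 4 bytes: K' = f9 00 00 00.
XOR each byte with 0x36: f9⊕36=cf, 00⊕36=36, 00⊕36=36, 00⊕36=36.

cf363636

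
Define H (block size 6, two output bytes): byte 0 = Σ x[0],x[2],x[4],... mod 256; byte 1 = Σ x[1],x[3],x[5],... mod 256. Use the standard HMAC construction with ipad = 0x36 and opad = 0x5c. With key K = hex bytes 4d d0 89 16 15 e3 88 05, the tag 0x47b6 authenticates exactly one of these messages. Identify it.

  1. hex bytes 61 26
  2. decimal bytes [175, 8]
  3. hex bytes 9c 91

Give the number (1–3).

2

Key hex bytes 4d d0 89 16 15 e3 88 05 is 8 bytes > B = 6, so hash it first: H(key) = 73 ce, then zero-pad to 6 bytes: K' = 73 ce 00 00 00 00.
K' ⊕ ipad = 45 f8 36 36 36 36; K' ⊕ opad = 2f 92 5c 5c 5c 5c.
m1: inner = H(45 f8 36 36 36 36 61 26) = 12 8a; tag = H(2f 92 5c 5c 5c 5c 12 8a) = f9d4
m2: inner = H(45 f8 36 36 36 36 af 08) = 60 6c; tag = H(2f 92 5c 5c 5c 5c 60 6c) = 47b6 ← matches
m3: inner = H(45 f8 36 36 36 36 9c 91) = 4d f5; tag = H(2f 92 5c 5c 5c 5c 4d f5) = 343f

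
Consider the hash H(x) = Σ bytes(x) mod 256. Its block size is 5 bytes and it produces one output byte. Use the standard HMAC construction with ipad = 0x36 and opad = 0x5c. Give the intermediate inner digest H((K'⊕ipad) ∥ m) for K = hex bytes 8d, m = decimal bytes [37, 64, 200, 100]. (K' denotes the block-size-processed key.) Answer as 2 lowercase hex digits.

Key hex bytes 8d is 1 byte ≤ B = 5; zero-pad to 5 bytes: K' = 8d 00 00 00 00.
K' ⊕ ipad = bb 36 36 36 36.
Inner input = bb 36 36 36 36 ∥ 25 40 c8 64.
Inner hash: sum = 187+54+54+54+54+37+64+200+100 = 804; mod 256 = 36 → 24.

24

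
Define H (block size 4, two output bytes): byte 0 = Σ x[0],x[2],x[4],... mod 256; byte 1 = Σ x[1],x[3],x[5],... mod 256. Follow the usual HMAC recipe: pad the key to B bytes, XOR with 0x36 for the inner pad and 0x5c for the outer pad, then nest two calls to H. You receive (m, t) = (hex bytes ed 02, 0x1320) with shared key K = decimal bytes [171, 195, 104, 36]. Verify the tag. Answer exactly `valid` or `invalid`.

Key decimal bytes [171, 195, 104, 36] = ab c3 68 24 is exactly B = 4 bytes: K' = ab c3 68 24.
K' ⊕ ipad = 9d f5 5e 12; K' ⊕ opad = f7 9f 34 78.
Inner hash: even-index sum = 488 mod 256 = 232; odd-index sum = 265 mod 256 = 9 → e8 09.
Outer hash (recomputed tag): even-index sum = 531 mod 256 = 19; odd-index sum = 288 mod 256 = 32 → 13 20.
Recomputed tag = 1320; claimed = 1320 → match.

valid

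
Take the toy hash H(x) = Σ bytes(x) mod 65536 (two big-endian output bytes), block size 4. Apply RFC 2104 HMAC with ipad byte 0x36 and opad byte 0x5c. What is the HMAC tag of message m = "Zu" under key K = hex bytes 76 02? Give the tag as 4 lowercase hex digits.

Key hex bytes 76 02 is 2 bytes ≤ B = 4; zero-pad to 4 bytes: K' = 76 02 00 00.
K' ⊕ ipad = 40 34 36 36.  K' ⊕ opad = 2a 5e 5c 5c.
Inner input = (K'⊕ipad) ∥ m = 40 34 36 36 ∥ 5a 75.
Inner hash: sum = 64+52+54+54+90+117 = 431 → 01 af.
Outer input = (K'⊕opad) ∥ inner = 2a 5e 5c 5c ∥ 01 af.
Outer hash (tag): sum = 42+94+92+92+1+175 = 496 → 01 f0.

01f0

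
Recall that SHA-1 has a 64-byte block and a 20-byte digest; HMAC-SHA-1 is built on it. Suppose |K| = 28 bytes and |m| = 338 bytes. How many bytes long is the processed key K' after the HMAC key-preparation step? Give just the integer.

Key is 28 ≤ 64 bytes, zero-padded: |K'| = 64.

64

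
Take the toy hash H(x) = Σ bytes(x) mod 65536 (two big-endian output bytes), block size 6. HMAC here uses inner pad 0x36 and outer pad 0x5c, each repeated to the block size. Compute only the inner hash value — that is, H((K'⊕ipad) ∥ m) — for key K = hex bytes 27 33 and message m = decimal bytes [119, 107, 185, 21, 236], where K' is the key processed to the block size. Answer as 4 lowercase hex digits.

038a

Key hex bytes 27 33 is 2 bytes ≤ B = 6; zero-pad to 6 bytes: K' = 27 33 00 00 00 00.
K' ⊕ ipad = 11 05 36 36 36 36.
Inner input = 11 05 36 36 36 36 ∥ 77 6b b9 15 ec.
Inner hash: sum = 17+5+54+54+54+54+119+107+185+21+236 = 906 → 03 8a.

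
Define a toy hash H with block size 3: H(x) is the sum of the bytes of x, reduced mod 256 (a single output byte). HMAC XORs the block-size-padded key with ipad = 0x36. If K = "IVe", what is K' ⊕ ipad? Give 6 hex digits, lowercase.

Key "IVe" = 49 56 65 is exactly B = 3 bytes: K' = 49 56 65.
XOR each byte with 0x36: 49⊕36=7f, 56⊕36=60, 65⊕36=53.

7f6053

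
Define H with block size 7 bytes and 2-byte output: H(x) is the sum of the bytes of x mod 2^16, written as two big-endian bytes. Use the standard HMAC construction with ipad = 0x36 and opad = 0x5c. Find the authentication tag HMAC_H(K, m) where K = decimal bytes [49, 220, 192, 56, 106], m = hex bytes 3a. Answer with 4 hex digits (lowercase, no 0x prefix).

03d4

Key decimal bytes [49, 220, 192, 56, 106] = 31 dc c0 38 6a is 5 bytes ≤ B = 7; zero-pad to 7 bytes: K' = 31 dc c0 38 6a 00 00.
K' ⊕ ipad = 07 ea f6 0e 5c 36 36.  K' ⊕ opad = 6d 80 9c 64 36 5c 5c.
Inner input = (K'⊕ipad) ∥ m = 07 ea f6 0e 5c 36 36 ∥ 3a.
Inner hash: sum = 7+234+246+14+92+54+54+58 = 759 → 02 f7.
Outer input = (K'⊕opad) ∥ inner = 6d 80 9c 64 36 5c 5c ∥ 02 f7.
Outer hash (tag): sum = 109+128+156+100+54+92+92+2+247 = 980 → 03 d4.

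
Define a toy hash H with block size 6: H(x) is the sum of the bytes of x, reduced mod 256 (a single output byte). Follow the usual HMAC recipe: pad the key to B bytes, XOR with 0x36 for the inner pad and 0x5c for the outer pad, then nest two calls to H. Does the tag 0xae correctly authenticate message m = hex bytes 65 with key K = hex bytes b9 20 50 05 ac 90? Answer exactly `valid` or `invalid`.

Key hex bytes b9 20 50 05 ac 90 is exactly B = 6 bytes: K' = b9 20 50 05 ac 90.
K' ⊕ ipad = 8f 16 66 33 9a a6; K' ⊕ opad = e5 7c 0c 59 f0 cc.
Inner hash: sum = 143+22+102+51+154+166+101 = 739; mod 256 = 227 → e3.
Outer hash (recomputed tag): sum = 229+124+12+89+240+204+227 = 1125; mod 256 = 101 → 65.
Recomputed tag = 65; claimed = ae → mismatch.

invalid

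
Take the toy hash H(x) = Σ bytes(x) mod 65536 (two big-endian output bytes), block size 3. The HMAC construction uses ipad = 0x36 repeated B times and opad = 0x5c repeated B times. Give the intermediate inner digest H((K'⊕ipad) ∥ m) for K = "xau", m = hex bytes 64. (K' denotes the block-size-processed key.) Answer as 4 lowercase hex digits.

014c

Key "xau" = 78 61 75 is exactly B = 3 bytes: K' = 78 61 75.
K' ⊕ ipad = 4e 57 43.
Inner input = 4e 57 43 ∥ 64.
Inner hash: sum = 78+87+67+100 = 332 → 01 4c.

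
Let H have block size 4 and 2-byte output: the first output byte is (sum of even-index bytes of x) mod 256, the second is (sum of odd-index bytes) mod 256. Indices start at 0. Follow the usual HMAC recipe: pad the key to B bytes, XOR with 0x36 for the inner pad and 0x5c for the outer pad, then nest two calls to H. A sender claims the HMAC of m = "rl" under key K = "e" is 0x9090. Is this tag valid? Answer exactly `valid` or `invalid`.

valid

Key "e" = 65 is 1 byte ≤ B = 4; zero-pad to 4 bytes: K' = 65 00 00 00.
K' ⊕ ipad = 53 36 36 36; K' ⊕ opad = 39 5c 5c 5c.
Inner hash: even-index sum = 251 mod 256 = 251; odd-index sum = 216 mod 256 = 216 → fb d8.
Outer hash (recomputed tag): even-index sum = 400 mod 256 = 144; odd-index sum = 400 mod 256 = 144 → 90 90.
Recomputed tag = 9090; claimed = 9090 → match.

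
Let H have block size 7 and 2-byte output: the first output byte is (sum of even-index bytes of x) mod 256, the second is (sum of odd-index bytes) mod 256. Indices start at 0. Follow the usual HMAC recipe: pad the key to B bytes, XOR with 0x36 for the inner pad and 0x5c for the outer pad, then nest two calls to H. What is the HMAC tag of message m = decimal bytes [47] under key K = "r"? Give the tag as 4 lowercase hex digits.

Key "r" = 72 is 1 byte ≤ B = 7; zero-pad to 7 bytes: K' = 72 00 00 00 00 00 00.
K' ⊕ ipad = 44 36 36 36 36 36 36.  K' ⊕ opad = 2e 5c 5c 5c 5c 5c 5c.
Inner input = (K'⊕ipad) ∥ m = 44 36 36 36 36 36 36 ∥ 2f.
Inner hash: even-index sum = 230 mod 256 = 230; odd-index sum = 209 mod 256 = 209 → e6 d1.
Outer input = (K'⊕opad) ∥ inner = 2e 5c 5c 5c 5c 5c 5c ∥ e6 d1.
Outer hash (tag): even-index sum = 531 mod 256 = 19; odd-index sum = 506 mod 256 = 250 → 13 fa.

13fa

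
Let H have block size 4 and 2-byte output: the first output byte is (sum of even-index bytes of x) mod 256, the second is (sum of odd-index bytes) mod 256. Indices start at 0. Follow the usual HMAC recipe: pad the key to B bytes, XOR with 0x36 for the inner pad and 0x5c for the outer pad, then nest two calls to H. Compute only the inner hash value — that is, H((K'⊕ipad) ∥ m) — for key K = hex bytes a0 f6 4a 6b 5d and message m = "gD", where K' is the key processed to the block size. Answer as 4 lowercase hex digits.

0ed1

Key hex bytes a0 f6 4a 6b 5d is 5 bytes > B = 4, so hash it first: H(key) = 47 61, then zero-pad to 4 bytes: K' = 47 61 00 00.
K' ⊕ ipad = 71 57 36 36.
Inner input = 71 57 36 36 ∥ 67 44.
Inner hash: even-index sum = 270 mod 256 = 14; odd-index sum = 209 mod 256 = 209 → 0e d1.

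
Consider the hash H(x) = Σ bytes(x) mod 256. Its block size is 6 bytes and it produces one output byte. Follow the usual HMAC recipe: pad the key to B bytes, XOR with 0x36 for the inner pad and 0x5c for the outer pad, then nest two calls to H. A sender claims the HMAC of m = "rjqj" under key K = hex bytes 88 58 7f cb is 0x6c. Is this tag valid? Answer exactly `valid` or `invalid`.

Key hex bytes 88 58 7f cb is 4 bytes ≤ B = 6; zero-pad to 6 bytes: K' = 88 58 7f cb 00 00.
K' ⊕ ipad = be 6e 49 fd 36 36; K' ⊕ opad = d4 04 23 97 5c 5c.
Inner hash: sum = 190+110+73+253+54+54+114+106+113+106 = 1173; mod 256 = 149 → 95.
Outer hash (recomputed tag): sum = 212+4+35+151+92+92+149 = 735; mod 256 = 223 → df.
Recomputed tag = df; claimed = 6c → mismatch.

invalid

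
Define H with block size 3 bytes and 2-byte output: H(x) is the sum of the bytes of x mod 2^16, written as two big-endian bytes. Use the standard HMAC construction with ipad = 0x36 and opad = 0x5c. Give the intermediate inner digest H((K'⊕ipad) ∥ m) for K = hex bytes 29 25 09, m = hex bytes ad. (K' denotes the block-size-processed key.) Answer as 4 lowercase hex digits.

Key hex bytes 29 25 09 is exactly B = 3 bytes: K' = 29 25 09.
K' ⊕ ipad = 1f 13 3f.
Inner input = 1f 13 3f ∥ ad.
Inner hash: sum = 31+19+63+173 = 286 → 01 1e.

011e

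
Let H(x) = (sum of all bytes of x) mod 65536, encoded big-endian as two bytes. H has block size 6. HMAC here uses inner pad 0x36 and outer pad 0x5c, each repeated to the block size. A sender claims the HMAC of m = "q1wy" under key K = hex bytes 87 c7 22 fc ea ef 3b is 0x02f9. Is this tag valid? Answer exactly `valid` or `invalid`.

valid

Key hex bytes 87 c7 22 fc ea ef 3b is 7 bytes > B = 6, so hash it first: H(key) = 04 80, then zero-pad to 6 bytes: K' = 04 80 00 00 00 00.
K' ⊕ ipad = 32 b6 36 36 36 36; K' ⊕ opad = 58 dc 5c 5c 5c 5c.
Inner hash: sum = 50+182+54+54+54+54+113+49+119+121 = 850 → 03 52.
Outer hash (recomputed tag): sum = 88+220+92+92+92+92+3+82 = 761 → 02 f9.
Recomputed tag = 02f9; claimed = 02f9 → match.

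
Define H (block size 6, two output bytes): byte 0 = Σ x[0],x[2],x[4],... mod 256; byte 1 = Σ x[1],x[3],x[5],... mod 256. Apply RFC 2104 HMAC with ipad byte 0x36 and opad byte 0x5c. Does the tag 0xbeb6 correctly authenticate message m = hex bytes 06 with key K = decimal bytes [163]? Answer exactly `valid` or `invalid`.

valid

Key decimal bytes [163] = a3 is 1 byte ≤ B = 6; zero-pad to 6 bytes: K' = a3 00 00 00 00 00.
K' ⊕ ipad = 95 36 36 36 36 36; K' ⊕ opad = ff 5c 5c 5c 5c 5c.
Inner hash: even-index sum = 263 mod 256 = 7; odd-index sum = 162 mod 256 = 162 → 07 a2.
Outer hash (recomputed tag): even-index sum = 446 mod 256 = 190; odd-index sum = 438 mod 256 = 182 → be b6.
Recomputed tag = beb6; claimed = beb6 → match.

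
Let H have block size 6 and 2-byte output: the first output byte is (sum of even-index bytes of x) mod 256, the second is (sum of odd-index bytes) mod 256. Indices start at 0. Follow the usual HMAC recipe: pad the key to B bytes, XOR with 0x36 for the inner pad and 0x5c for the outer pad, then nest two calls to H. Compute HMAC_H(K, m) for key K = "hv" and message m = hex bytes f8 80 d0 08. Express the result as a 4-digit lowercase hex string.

Key "hv" = 68 76 is 2 bytes ≤ B = 6; zero-pad to 6 bytes: K' = 68 76 00 00 00 00.
K' ⊕ ipad = 5e 40 36 36 36 36.  K' ⊕ opad = 34 2a 5c 5c 5c 5c.
Inner input = (K'⊕ipad) ∥ m = 5e 40 36 36 36 36 ∥ f8 80 d0 08.
Inner hash: even-index sum = 658 mod 256 = 146; odd-index sum = 308 mod 256 = 52 → 92 34.
Outer input = (K'⊕opad) ∥ inner = 34 2a 5c 5c 5c 5c ∥ 92 34.
Outer hash (tag): even-index sum = 382 mod 256 = 126; odd-index sum = 278 mod 256 = 22 → 7e 16.

7e16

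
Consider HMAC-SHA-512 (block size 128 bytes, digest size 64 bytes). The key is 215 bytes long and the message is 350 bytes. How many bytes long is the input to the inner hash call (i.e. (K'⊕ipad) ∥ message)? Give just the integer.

Key is 215 > 128 bytes, so it is hashed to 64 bytes then zero-padded to 128: |K'| = 128.
Inner input = (K'⊕ipad) ∥ m → 128 + 350 = 478 bytes.

478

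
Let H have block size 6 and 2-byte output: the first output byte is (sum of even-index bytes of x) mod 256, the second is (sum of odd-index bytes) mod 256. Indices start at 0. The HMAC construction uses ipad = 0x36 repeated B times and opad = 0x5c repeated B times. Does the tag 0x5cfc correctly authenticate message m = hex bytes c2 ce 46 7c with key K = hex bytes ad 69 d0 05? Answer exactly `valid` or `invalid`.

invalid

Key hex bytes ad 69 d0 05 is 4 bytes ≤ B = 6; zero-pad to 6 bytes: K' = ad 69 d0 05 00 00.
K' ⊕ ipad = 9b 5f e6 33 36 36; K' ⊕ opad = f1 35 8c 59 5c 5c.
Inner hash: even-index sum = 703 mod 256 = 191; odd-index sum = 530 mod 256 = 18 → bf 12.
Outer hash (recomputed tag): even-index sum = 664 mod 256 = 152; odd-index sum = 252 mod 256 = 252 → 98 fc.
Recomputed tag = 98fc; claimed = 5cfc → mismatch.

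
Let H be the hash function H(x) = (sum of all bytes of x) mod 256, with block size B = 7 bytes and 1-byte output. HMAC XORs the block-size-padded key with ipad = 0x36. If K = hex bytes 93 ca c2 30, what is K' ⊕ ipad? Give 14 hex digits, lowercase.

a5fcf406363636

Key hex bytes 93 ca c2 30 is 4 bytes ≤ B = 7; zero-pad to 7 bytes: K' = 93 ca c2 30 00 00 00.
XOR each byte with 0x36: 93⊕36=a5, ca⊕36=fc, c2⊕36=f4, 30⊕36=06, 00⊕36=36, 00⊕36=36, 00⊕36=36.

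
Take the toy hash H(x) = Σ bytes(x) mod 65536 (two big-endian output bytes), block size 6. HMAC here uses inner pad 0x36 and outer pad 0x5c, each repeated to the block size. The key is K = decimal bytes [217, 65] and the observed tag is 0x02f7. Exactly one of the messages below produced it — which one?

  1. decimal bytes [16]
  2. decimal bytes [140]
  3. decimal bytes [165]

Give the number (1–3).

Key decimal bytes [217, 65] = d9 41 is 2 bytes ≤ B = 6; zero-pad to 6 bytes: K' = d9 41 00 00 00 00.
K' ⊕ ipad = ef 77 36 36 36 36; K' ⊕ opad = 85 1d 5c 5c 5c 5c.
m1: inner = H(ef 77 36 36 36 36 10) = 02 4e; tag = H(85 1d 5c 5c 5c 5c 02 4e) = 0262
m2: inner = H(ef 77 36 36 36 36 8c) = 02 ca; tag = H(85 1d 5c 5c 5c 5c 02 ca) = 02de
m3: inner = H(ef 77 36 36 36 36 a5) = 02 e3; tag = H(85 1d 5c 5c 5c 5c 02 e3) = 02f7 ← matches

3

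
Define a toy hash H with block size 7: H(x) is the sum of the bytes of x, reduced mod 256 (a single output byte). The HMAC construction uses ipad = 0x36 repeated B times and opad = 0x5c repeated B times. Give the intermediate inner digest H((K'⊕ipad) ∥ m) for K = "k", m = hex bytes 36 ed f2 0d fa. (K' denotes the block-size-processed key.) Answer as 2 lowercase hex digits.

bd

Key "k" = 6b is 1 byte ≤ B = 7; zero-pad to 7 bytes: K' = 6b 00 00 00 00 00 00.
K' ⊕ ipad = 5d 36 36 36 36 36 36.
Inner input = 5d 36 36 36 36 36 36 ∥ 36 ed f2 0d fa.
Inner hash: sum = 93+54+54+54+54+54+54+54+237+242+13+250 = 1213; mod 256 = 189 → bd.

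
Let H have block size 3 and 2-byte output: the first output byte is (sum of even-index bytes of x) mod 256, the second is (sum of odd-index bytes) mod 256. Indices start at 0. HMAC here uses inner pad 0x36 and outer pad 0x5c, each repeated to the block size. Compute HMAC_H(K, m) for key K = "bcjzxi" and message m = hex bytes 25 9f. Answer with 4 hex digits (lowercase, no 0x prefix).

Key "bcjzxi" = 62 63 6a 7a 78 69 is 6 bytes > B = 3, so hash it first: H(key) = 44 46, then zero-pad to 3 bytes: K' = 44 46 00.
K' ⊕ ipad = 72 70 36.  K' ⊕ opad = 18 1a 5c.
Inner input = (K'⊕ipad) ∥ m = 72 70 36 ∥ 25 9f.
Inner hash: even-index sum = 327 mod 256 = 71; odd-index sum = 149 mod 256 = 149 → 47 95.
Outer input = (K'⊕opad) ∥ inner = 18 1a 5c ∥ 47 95.
Outer hash (tag): even-index sum = 265 mod 256 = 9; odd-index sum = 97 mod 256 = 97 → 09 61.

0961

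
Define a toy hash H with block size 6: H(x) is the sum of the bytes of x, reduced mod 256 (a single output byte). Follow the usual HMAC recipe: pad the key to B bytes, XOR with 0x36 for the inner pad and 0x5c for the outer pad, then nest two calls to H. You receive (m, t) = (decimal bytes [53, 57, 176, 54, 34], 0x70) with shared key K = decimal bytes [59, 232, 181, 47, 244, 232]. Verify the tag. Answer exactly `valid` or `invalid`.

Key decimal bytes [59, 232, 181, 47, 244, 232] = 3b e8 b5 2f f4 e8 is exactly B = 6 bytes: K' = 3b e8 b5 2f f4 e8.
K' ⊕ ipad = 0d de 83 19 c2 de; K' ⊕ opad = 67 b4 e9 73 a8 b4.
Inner hash: sum = 13+222+131+25+194+222+53+57+176+54+34 = 1181; mod 256 = 157 → 9d.
Outer hash (recomputed tag): sum = 103+180+233+115+168+180+157 = 1136; mod 256 = 112 → 70.
Recomputed tag = 70; claimed = 70 → match.

valid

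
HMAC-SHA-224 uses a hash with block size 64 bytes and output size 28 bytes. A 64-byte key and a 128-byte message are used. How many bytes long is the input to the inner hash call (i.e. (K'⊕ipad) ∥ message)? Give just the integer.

Key is 64 ≤ 64 bytes, zero-padded: |K'| = 64.
Inner input = (K'⊕ipad) ∥ m → 64 + 128 = 192 bytes.

192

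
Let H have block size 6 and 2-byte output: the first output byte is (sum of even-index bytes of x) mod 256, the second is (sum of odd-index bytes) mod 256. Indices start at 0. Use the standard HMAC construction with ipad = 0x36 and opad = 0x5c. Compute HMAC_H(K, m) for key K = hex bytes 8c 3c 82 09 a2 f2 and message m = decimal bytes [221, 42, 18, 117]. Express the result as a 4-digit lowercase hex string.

9d0f

Key hex bytes 8c 3c 82 09 a2 f2 is exactly B = 6 bytes: K' = 8c 3c 82 09 a2 f2.
K' ⊕ ipad = ba 0a b4 3f 94 c4.  K' ⊕ opad = d0 60 de 55 fe ae.
Inner input = (K'⊕ipad) ∥ m = ba 0a b4 3f 94 c4 ∥ dd 2a 12 75.
Inner hash: even-index sum = 753 mod 256 = 241; odd-index sum = 428 mod 256 = 172 → f1 ac.
Outer input = (K'⊕opad) ∥ inner = d0 60 de 55 fe ae ∥ f1 ac.
Outer hash (tag): even-index sum = 925 mod 256 = 157; odd-index sum = 527 mod 256 = 15 → 9d 0f.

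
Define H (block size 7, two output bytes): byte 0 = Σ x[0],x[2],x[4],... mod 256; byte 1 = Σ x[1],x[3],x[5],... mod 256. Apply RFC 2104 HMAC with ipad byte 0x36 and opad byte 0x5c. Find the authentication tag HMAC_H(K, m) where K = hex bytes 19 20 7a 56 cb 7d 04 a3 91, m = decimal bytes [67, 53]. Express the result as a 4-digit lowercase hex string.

Key hex bytes 19 20 7a 56 cb 7d 04 a3 91 is 9 bytes > B = 7, so hash it first: H(key) = f3 96, then zero-pad to 7 bytes: K' = f3 96 00 00 00 00 00.
K' ⊕ ipad = c5 a0 36 36 36 36 36.  K' ⊕ opad = af ca 5c 5c 5c 5c 5c.
Inner input = (K'⊕ipad) ∥ m = c5 a0 36 36 36 36 36 ∥ 43 35.
Inner hash: even-index sum = 412 mod 256 = 156; odd-index sum = 335 mod 256 = 79 → 9c 4f.
Outer input = (K'⊕opad) ∥ inner = af ca 5c 5c 5c 5c 5c ∥ 9c 4f.
Outer hash (tag): even-index sum = 530 mod 256 = 18; odd-index sum = 542 mod 256 = 30 → 12 1e.

121e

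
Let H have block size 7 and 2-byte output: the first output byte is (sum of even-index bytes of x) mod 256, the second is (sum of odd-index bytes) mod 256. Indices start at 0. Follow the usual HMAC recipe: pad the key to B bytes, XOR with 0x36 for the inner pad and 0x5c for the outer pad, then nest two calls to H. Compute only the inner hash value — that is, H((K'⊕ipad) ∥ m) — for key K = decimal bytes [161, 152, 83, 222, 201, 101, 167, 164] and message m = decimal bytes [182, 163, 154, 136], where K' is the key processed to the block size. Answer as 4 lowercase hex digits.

1f05

Key decimal bytes [161, 152, 83, 222, 201, 101, 167, 164] = a1 98 53 de c9 65 a7 a4 is 8 bytes > B = 7, so hash it first: H(key) = 64 7f, then zero-pad to 7 bytes: K' = 64 7f 00 00 00 00 00.
K' ⊕ ipad = 52 49 36 36 36 36 36.
Inner input = 52 49 36 36 36 36 36 ∥ b6 a3 9a 88.
Inner hash: even-index sum = 543 mod 256 = 31; odd-index sum = 517 mod 256 = 5 → 1f 05.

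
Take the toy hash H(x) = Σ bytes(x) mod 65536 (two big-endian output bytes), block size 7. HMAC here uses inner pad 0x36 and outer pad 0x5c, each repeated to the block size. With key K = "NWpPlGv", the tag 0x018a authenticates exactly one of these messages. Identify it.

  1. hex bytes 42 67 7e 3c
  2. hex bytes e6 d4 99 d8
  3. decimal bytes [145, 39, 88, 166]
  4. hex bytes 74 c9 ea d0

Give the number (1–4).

2

Key "NWpPlGv" = 4e 57 70 50 6c 47 76 is exactly B = 7 bytes: K' = 4e 57 70 50 6c 47 76.
K' ⊕ ipad = 78 61 46 66 5a 71 40; K' ⊕ opad = 12 0b 2c 0c 30 1b 2a.
m1: inner = H(78 61 46 66 5a 71 40 42 67 7e 3c) = 03 f3; tag = H(12 0b 2c 0c 30 1b 2a 03 f3) = 01c0
m2: inner = H(78 61 46 66 5a 71 40 e6 d4 99 d8) = 05 bb; tag = H(12 0b 2c 0c 30 1b 2a 05 bb) = 018a ← matches
m3: inner = H(78 61 46 66 5a 71 40 91 27 58 a6) = 04 46; tag = H(12 0b 2c 0c 30 1b 2a 04 46) = 0114
m4: inner = H(78 61 46 66 5a 71 40 74 c9 ea d0) = 05 87; tag = H(12 0b 2c 0c 30 1b 2a 05 87) = 0156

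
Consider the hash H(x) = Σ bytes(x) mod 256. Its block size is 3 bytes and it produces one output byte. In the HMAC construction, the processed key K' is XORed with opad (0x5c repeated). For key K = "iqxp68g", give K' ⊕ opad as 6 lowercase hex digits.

Key "iqxp68g" = 69 71 78 70 36 38 67 is 7 bytes > B = 3, so hash it first: H(key) = 97, then zero-pad to 3 bytes: K' = 97 00 00.
XOR each byte with 0x5c: 97⊕5c=cb, 00⊕5c=5c, 00⊕5c=5c.

cb5c5c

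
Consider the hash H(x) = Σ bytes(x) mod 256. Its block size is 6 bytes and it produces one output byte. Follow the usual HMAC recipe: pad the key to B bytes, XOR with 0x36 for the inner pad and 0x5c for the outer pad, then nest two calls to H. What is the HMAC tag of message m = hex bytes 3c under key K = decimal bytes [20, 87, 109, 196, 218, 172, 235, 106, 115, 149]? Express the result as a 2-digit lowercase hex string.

Key decimal bytes [20, 87, 109, 196, 218, 172, 235, 106, 115, 149] = 14 57 6d c4 da ac eb 6a 73 95 is 10 bytes > B = 6, so hash it first: H(key) = 7f, then zero-pad to 6 bytes: K' = 7f 00 00 00 00 00.
K' ⊕ ipad = 49 36 36 36 36 36.  K' ⊕ opad = 23 5c 5c 5c 5c 5c.
Inner input = (K'⊕ipad) ∥ m = 49 36 36 36 36 36 ∥ 3c.
Inner hash: sum = 73+54+54+54+54+54+60 = 403; mod 256 = 147 → 93.
Outer input = (K'⊕opad) ∥ inner = 23 5c 5c 5c 5c 5c ∥ 93.
Outer hash (tag): sum = 35+92+92+92+92+92+147 = 642; mod 256 = 130 → 82.

82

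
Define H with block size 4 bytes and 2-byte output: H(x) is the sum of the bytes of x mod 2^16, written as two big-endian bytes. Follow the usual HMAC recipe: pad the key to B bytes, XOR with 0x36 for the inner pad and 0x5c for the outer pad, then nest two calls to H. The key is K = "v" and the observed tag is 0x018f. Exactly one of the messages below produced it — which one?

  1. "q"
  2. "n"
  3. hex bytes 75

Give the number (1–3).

Key "v" = 76 is 1 byte ≤ B = 4; zero-pad to 4 bytes: K' = 76 00 00 00.
K' ⊕ ipad = 40 36 36 36; K' ⊕ opad = 2a 5c 5c 5c.
m1: inner = H(40 36 36 36 71) = 01 53; tag = H(2a 5c 5c 5c 01 53) = 0192
m2: inner = H(40 36 36 36 6e) = 01 50; tag = H(2a 5c 5c 5c 01 50) = 018f ← matches
m3: inner = H(40 36 36 36 75) = 01 57; tag = H(2a 5c 5c 5c 01 57) = 0196

2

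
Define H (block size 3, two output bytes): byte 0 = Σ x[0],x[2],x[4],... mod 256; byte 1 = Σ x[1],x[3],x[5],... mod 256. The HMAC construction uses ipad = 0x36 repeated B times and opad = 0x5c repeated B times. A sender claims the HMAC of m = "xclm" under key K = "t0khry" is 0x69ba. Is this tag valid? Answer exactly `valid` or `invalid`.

Key "t0khry" = 74 30 6b 68 72 79 is 6 bytes > B = 3, so hash it first: H(key) = 51 11, then zero-pad to 3 bytes: K' = 51 11 00.
K' ⊕ ipad = 67 27 36; K' ⊕ opad = 0d 4d 5c.
Inner hash: even-index sum = 365 mod 256 = 109; odd-index sum = 267 mod 256 = 11 → 6d 0b.
Outer hash (recomputed tag): even-index sum = 116 mod 256 = 116; odd-index sum = 186 mod 256 = 186 → 74 ba.
Recomputed tag = 74ba; claimed = 69ba → mismatch.

invalid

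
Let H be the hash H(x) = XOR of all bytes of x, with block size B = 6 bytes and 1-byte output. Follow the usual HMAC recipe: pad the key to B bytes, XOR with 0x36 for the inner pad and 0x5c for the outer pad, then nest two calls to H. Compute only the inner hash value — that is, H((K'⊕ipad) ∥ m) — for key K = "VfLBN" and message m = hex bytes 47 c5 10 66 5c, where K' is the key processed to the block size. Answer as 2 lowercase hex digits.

Key "VfLBN" = 56 66 4c 42 4e is 5 bytes ≤ B = 6; zero-pad to 6 bytes: K' = 56 66 4c 42 4e 00.
K' ⊕ ipad = 60 50 7a 74 78 36.
Inner input = 60 50 7a 74 78 36 ∥ 47 c5 10 66 5c.
Inner hash: XOR 60⊕50⊕7a⊕74⊕78⊕36⊕47⊕c5⊕10⊕66⊕5c = d8.

d8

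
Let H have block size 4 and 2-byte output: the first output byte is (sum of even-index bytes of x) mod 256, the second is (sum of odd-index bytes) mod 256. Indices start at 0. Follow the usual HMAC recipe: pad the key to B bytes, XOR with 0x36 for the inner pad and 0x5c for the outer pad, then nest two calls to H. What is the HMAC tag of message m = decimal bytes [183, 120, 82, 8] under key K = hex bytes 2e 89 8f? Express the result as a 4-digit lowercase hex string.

Key hex bytes 2e 89 8f is 3 bytes ≤ B = 4; zero-pad to 4 bytes: K' = 2e 89 8f 00.
K' ⊕ ipad = 18 bf b9 36.  K' ⊕ opad = 72 d5 d3 5c.
Inner input = (K'⊕ipad) ∥ m = 18 bf b9 36 ∥ b7 78 52 08.
Inner hash: even-index sum = 474 mod 256 = 218; odd-index sum = 373 mod 256 = 117 → da 75.
Outer input = (K'⊕opad) ∥ inner = 72 d5 d3 5c ∥ da 75.
Outer hash (tag): even-index sum = 543 mod 256 = 31; odd-index sum = 422 mod 256 = 166 → 1f a6.

1fa6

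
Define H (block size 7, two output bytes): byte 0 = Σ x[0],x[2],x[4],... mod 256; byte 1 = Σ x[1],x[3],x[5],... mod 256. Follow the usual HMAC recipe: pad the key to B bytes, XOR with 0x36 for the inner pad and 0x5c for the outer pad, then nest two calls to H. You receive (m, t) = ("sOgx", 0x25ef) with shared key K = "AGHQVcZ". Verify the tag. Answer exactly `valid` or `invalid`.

Key "AGHQVcZ" = 41 47 48 51 56 63 5a is exactly B = 7 bytes: K' = 41 47 48 51 56 63 5a.
K' ⊕ ipad = 77 71 7e 67 60 55 6c; K' ⊕ opad = 1d 1b 14 0d 0a 3f 06.
Inner hash: even-index sum = 648 mod 256 = 136; odd-index sum = 519 mod 256 = 7 → 88 07.
Outer hash (recomputed tag): even-index sum = 72 mod 256 = 72; odd-index sum = 239 mod 256 = 239 → 48 ef.
Recomputed tag = 48ef; claimed = 25ef → mismatch.

invalid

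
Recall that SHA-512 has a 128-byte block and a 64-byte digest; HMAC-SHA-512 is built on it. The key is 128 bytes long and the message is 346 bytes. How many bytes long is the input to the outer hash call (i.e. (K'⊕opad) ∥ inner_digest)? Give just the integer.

192

Key is 128 ≤ 128 bytes, zero-padded: |K'| = 128.
Outer input = (K'⊕opad) ∥ H(inner) → 128 + 64 = 192 bytes.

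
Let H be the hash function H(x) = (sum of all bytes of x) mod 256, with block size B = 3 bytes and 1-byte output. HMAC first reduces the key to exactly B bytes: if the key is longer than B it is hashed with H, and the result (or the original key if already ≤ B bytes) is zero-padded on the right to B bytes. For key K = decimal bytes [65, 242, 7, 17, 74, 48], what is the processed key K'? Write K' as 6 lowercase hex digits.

c50000

|K| = 6 > B = 3, so first hash the key.
H(K): sum = 65+242+7+17+74+48 = 453; mod 256 = 197 → c5.
Zero-pad H(K) = c5 to 3 bytes: K' = c5 00 00.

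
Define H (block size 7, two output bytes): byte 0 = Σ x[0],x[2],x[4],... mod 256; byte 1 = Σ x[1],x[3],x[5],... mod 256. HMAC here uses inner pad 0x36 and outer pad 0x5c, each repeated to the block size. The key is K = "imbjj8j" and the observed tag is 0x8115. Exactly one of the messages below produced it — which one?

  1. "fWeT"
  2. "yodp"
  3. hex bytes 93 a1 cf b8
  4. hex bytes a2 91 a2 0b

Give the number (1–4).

2

Key "imbjj8j" = 69 6d 62 6a 6a 38 6a is exactly B = 7 bytes: K' = 69 6d 62 6a 6a 38 6a.
K' ⊕ ipad = 5f 5b 54 5c 5c 0e 5c; K' ⊕ opad = 35 31 3e 36 36 64 36.
m1: inner = H(5f 5b 54 5c 5c 0e 5c 66 57 65 54) = 16 90; tag = H(35 31 3e 36 36 64 36 16 90) = 6fe1
m2: inner = H(5f 5b 54 5c 5c 0e 5c 79 6f 64 70) = 4a a2; tag = H(35 31 3e 36 36 64 36 4a a2) = 8115 ← matches
m3: inner = H(5f 5b 54 5c 5c 0e 5c 93 a1 cf b8) = c4 27; tag = H(35 31 3e 36 36 64 36 c4 27) = 068f
m4: inner = H(5f 5b 54 5c 5c 0e 5c a2 91 a2 0b) = 07 09; tag = H(35 31 3e 36 36 64 36 07 09) = e8d2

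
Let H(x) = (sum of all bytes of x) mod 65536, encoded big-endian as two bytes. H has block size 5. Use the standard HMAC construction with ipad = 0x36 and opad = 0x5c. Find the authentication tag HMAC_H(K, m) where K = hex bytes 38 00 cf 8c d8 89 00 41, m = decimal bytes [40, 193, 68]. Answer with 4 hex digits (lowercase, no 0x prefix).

01e5

Key hex bytes 38 00 cf 8c d8 89 00 41 is 8 bytes > B = 5, so hash it first: H(key) = 03 35, then zero-pad to 5 bytes: K' = 03 35 00 00 00.
K' ⊕ ipad = 35 03 36 36 36.  K' ⊕ opad = 5f 69 5c 5c 5c.
Inner input = (K'⊕ipad) ∥ m = 35 03 36 36 36 ∥ 28 c1 44.
Inner hash: sum = 53+3+54+54+54+40+193+68 = 519 → 02 07.
Outer input = (K'⊕opad) ∥ inner = 5f 69 5c 5c 5c ∥ 02 07.
Outer hash (tag): sum = 95+105+92+92+92+2+7 = 485 → 01 e5.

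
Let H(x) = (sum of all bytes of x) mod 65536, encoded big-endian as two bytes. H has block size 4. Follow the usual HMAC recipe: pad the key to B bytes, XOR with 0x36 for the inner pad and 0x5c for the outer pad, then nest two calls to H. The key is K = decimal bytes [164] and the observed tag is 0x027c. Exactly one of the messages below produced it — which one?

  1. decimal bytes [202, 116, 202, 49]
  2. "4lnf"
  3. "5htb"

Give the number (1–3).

1

Key decimal bytes [164] = a4 is 1 byte ≤ B = 4; zero-pad to 4 bytes: K' = a4 00 00 00.
K' ⊕ ipad = 92 36 36 36; K' ⊕ opad = f8 5c 5c 5c.
m1: inner = H(92 36 36 36 ca 74 ca 31) = 03 6d; tag = H(f8 5c 5c 5c 03 6d) = 027c ← matches
m2: inner = H(92 36 36 36 34 6c 6e 66) = 02 a8; tag = H(f8 5c 5c 5c 02 a8) = 02b6
m3: inner = H(92 36 36 36 35 68 74 62) = 02 a7; tag = H(f8 5c 5c 5c 02 a7) = 02b5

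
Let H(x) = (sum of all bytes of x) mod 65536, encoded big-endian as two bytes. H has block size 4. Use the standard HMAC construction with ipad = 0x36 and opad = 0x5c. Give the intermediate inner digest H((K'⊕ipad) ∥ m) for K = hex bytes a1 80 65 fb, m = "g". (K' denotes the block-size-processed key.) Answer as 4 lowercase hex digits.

02d4

Key hex bytes a1 80 65 fb is exactly B = 4 bytes: K' = a1 80 65 fb.
K' ⊕ ipad = 97 b6 53 cd.
Inner input = 97 b6 53 cd ∥ 67.
Inner hash: sum = 151+182+83+205+103 = 724 → 02 d4.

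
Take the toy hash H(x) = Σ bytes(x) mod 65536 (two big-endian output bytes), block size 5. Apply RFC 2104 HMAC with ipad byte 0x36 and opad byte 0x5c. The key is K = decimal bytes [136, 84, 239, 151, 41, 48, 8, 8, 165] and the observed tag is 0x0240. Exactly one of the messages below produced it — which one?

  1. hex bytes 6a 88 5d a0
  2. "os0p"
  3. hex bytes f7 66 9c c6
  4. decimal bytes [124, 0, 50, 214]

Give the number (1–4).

2

Key decimal bytes [136, 84, 239, 151, 41, 48, 8, 8, 165] = 88 54 ef 97 29 30 08 08 a5 is 9 bytes > B = 5, so hash it first: H(key) = 03 70, then zero-pad to 5 bytes: K' = 03 70 00 00 00.
K' ⊕ ipad = 35 46 36 36 36; K' ⊕ opad = 5f 2c 5c 5c 5c.
m1: inner = H(35 46 36 36 36 6a 88 5d a0) = 03 0c; tag = H(5f 2c 5c 5c 5c 03 0c) = 01ae
m2: inner = H(35 46 36 36 36 6f 73 30 70) = 02 9f; tag = H(5f 2c 5c 5c 5c 02 9f) = 0240 ← matches
m3: inner = H(35 46 36 36 36 f7 66 9c c6) = 03 dc; tag = H(5f 2c 5c 5c 5c 03 dc) = 027e
m4: inner = H(35 46 36 36 36 7c 00 32 d6) = 02 a1; tag = H(5f 2c 5c 5c 5c 02 a1) = 0242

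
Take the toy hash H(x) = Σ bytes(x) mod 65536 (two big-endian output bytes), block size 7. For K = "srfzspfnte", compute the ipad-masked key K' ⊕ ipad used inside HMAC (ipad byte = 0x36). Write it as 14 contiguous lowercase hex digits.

32633636363636

Key "srfzspfnte" = 73 72 66 7a 73 70 66 6e 74 65 is 10 bytes > B = 7, so hash it first: H(key) = 04 55, then zero-pad to 7 bytes: K' = 04 55 00 00 00 00 00.
XOR each byte with 0x36: 04⊕36=32, 55⊕36=63, 00⊕36=36, 00⊕36=36, 00⊕36=36, 00⊕36=36, 00⊕36=36.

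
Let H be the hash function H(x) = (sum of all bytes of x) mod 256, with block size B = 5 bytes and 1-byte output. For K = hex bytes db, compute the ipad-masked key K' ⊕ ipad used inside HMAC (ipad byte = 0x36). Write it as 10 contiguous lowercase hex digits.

ed36363636

Key hex bytes db is 1 byte ≤ B = 5; zero-pad to 5 bytes: K' = db 00 00 00 00.
XOR each byte with 0x36: db⊕36=ed, 00⊕36=36, 00⊕36=36, 00⊕36=36, 00⊕36=36.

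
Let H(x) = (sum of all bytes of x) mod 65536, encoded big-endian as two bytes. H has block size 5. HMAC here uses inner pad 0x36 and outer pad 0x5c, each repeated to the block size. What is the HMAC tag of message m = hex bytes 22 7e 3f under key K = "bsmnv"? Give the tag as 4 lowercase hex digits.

0167

Key "bsmnv" = 62 73 6d 6e 76 is exactly B = 5 bytes: K' = 62 73 6d 6e 76.
K' ⊕ ipad = 54 45 5b 58 40.  K' ⊕ opad = 3e 2f 31 32 2a.
Inner input = (K'⊕ipad) ∥ m = 54 45 5b 58 40 ∥ 22 7e 3f.
Inner hash: sum = 84+69+91+88+64+34+126+63 = 619 → 02 6b.
Outer input = (K'⊕opad) ∥ inner = 3e 2f 31 32 2a ∥ 02 6b.
Outer hash (tag): sum = 62+47+49+50+42+2+107 = 359 → 01 67.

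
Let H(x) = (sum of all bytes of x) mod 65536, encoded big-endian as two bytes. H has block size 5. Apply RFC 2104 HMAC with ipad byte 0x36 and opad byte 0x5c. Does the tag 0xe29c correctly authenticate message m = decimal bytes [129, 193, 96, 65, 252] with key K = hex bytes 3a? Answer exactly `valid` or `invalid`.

Key hex bytes 3a is 1 byte ≤ B = 5; zero-pad to 5 bytes: K' = 3a 00 00 00 00.
K' ⊕ ipad = 0c 36 36 36 36; K' ⊕ opad = 66 5c 5c 5c 5c.
Inner hash: sum = 12+54+54+54+54+129+193+96+65+252 = 963 → 03 c3.
Outer hash (recomputed tag): sum = 102+92+92+92+92+3+195 = 668 → 02 9c.
Recomputed tag = 029c; claimed = e29c → mismatch.

invalid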